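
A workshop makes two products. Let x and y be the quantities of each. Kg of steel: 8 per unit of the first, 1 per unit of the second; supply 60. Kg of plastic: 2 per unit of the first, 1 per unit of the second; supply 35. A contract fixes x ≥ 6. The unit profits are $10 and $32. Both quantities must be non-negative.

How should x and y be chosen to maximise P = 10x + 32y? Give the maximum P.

Feasible corners and P = 10x + 32y:
  (15/2, 0) → P = 75
  (6, 0) → P = 60
  (6, 12) → P = 444

x = 6, y = 12, maximum P = 444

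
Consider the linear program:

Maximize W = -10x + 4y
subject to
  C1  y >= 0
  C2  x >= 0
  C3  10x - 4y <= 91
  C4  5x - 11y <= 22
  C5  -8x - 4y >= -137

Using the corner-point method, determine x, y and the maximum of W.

x = 0, y = 137/4, maximum W = 137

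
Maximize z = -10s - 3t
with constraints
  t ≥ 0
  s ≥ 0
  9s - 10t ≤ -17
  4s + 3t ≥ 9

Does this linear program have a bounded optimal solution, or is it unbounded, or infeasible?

bounded optimum

Corner points and z = -10s - 3t:
  (0, 3) → z = -9
  (39/67, 149/67) → z = -837/67
The feasible region has finitely many vertices and no improving ray; the maximum is -9 at (0, 3).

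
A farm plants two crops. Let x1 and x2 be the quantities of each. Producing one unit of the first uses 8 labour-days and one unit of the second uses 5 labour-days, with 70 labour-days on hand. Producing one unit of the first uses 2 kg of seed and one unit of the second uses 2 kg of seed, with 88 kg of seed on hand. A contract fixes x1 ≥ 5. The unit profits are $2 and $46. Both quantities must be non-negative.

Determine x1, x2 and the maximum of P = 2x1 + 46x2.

Vertices and P = 2x1 + 46x2:
  (35/4, 0) → P = 35/2
  (5, 0) → P = 10
  (5, 6) → P = 286

x1 = 5, x2 = 6, maximum P = 286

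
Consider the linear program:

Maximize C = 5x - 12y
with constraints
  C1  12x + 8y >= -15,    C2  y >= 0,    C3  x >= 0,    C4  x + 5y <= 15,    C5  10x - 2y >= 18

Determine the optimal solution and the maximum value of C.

x = 15, y = 0, maximum C = 75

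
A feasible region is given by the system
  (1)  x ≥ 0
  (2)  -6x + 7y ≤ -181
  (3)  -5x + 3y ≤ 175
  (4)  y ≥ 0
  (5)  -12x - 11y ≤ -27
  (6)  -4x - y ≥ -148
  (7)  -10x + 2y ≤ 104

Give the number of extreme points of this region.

Pairwise boundary intersections that survive every other constraint:
  (181/6, 0)
  (1217/34, 82/17)
  (37, 0)

3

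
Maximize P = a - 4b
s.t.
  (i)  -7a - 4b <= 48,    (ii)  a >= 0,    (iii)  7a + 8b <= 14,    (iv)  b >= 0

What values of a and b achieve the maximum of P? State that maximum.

At the optimal vertex, 7a + 8b = 14 and b = 0.
Solving simultaneously gives a = 2, b = 0.

a = 2, b = 0, maximum P = 2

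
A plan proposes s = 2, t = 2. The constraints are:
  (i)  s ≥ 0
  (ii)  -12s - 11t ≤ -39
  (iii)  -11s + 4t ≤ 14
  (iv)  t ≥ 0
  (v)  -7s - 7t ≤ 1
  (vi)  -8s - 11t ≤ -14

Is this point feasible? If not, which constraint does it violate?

feasible

(i): 2 ≥ 0 ✓
(ii): -46 ≤ -39 ✓
(iii): -14 ≤ 14 ✓
(iv): 2 ≥ 0 ✓
(v): -28 ≤ 1 ✓
(vi): -38 ≤ -14 ✓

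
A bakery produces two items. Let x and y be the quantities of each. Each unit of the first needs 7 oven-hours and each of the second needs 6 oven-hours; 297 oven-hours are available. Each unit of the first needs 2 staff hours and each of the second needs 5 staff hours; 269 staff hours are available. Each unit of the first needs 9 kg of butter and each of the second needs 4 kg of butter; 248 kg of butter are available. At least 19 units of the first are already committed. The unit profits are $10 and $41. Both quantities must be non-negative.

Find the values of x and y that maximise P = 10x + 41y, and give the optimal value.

x = 19, y = 77/4, maximum P = 3917/4

Feasible corners and P = 10x + 41y:
  (248/9, 0) → P = 2480/9
  (19, 0) → P = 190
  (19, 77/4) → P = 3917/4

At the optimal vertex, 9x + 4y = 248 and x = 19.
Solving simultaneously gives x = 19, y = 77/4.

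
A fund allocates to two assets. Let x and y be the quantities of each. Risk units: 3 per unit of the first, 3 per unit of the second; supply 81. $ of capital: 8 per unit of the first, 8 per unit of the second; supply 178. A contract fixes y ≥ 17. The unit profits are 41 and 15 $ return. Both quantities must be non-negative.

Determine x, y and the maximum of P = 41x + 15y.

x = 21/4, y = 17, maximum P = 1881/4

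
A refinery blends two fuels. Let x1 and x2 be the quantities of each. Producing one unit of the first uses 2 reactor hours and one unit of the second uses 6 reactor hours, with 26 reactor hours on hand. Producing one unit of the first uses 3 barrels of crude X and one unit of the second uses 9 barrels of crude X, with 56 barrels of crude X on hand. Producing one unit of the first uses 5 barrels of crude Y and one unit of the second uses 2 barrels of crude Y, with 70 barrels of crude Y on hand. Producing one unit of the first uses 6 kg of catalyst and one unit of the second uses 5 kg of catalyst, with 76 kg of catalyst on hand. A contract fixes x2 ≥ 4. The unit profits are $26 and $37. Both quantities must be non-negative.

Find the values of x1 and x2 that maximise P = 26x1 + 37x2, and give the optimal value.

The binding constraints are 2x1 + 6x2 = 26 and x2 = 4.
Solving simultaneously gives x1 = 1, x2 = 4.

x1 = 1, x2 = 4, maximum P = 174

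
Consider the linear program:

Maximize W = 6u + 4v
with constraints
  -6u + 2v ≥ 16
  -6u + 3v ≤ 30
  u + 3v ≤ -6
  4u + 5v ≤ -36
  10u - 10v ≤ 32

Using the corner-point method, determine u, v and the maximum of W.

u = -4, v = -4, maximum W = -40

Feasible corners and W = 6u + 4v:
  (-4, -4) → W = -40
  (-28/5, -44/5) → W = -344/5
  (-43/7, -16/7) → W = -46
  (-66/5, -82/5) → W = -724/5

At the optimal vertex, -6u + 2v = 16 and 4u + 5v = -36.
Solving simultaneously gives u = -4, v = -4.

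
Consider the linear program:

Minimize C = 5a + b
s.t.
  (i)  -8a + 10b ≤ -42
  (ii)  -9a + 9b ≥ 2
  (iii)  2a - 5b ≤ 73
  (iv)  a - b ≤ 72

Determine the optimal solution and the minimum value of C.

a = -26, b = -25, minimum C = -155

The optimum lies where -8a + 10b = -42 and 2a - 5b = 73.
Solving simultaneously gives a = -26, b = -25.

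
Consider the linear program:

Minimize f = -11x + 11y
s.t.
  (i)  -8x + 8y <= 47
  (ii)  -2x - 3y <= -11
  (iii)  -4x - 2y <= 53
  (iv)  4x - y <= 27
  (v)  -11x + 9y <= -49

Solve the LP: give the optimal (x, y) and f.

x = 46/7, y = -5/7, minimum f = -561/7

The binding constraints are -2x - 3y = -11 and 4x - y = 27.
Solving simultaneously gives x = 46/7, y = -5/7.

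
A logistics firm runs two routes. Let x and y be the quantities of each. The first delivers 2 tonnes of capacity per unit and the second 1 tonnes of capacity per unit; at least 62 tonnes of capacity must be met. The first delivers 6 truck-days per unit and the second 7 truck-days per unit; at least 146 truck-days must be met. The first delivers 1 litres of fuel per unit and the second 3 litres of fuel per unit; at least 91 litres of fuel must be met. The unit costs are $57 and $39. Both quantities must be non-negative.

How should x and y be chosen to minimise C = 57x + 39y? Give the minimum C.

Feasible corners and C = 57x + 39y:
  (0, 62) → C = 2418
  (91, 0) → C = 5187
  (19, 24) → C = 2019
The feasible region is unbounded (it extends along (0, 1), (1, 0)), but C strictly increases along every unbounded feasible direction, so there is no improving ray and the minimum is attained at a vertex.

x = 19, y = 24, minimum C = 2019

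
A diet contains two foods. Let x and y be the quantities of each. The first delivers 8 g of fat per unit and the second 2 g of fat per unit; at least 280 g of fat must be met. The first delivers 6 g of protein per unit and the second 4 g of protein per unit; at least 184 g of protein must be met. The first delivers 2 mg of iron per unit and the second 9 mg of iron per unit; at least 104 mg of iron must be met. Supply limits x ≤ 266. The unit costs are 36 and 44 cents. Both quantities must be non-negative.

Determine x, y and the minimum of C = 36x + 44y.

x = 34, y = 4, minimum C = 1400

Vertices and C = 36x + 44y:
  (0, 140) → C = 6160
  (52, 0) → C = 1872
  (266, 0) → C = 9576
  (34, 4) → C = 1400
The feasible region is unbounded (it extends along (0, 1)), but C strictly increases along every unbounded feasible direction, so there is no improving ray and the minimum is attained at a vertex.

The optimum lies where 8x + 2y = 280 and 2x + 9y = 104.
Solving simultaneously gives x = 34, y = 4.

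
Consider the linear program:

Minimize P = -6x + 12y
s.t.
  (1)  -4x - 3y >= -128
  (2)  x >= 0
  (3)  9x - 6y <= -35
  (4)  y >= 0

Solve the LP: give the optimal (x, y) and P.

x = 0, y = 35/6, minimum P = 70

Vertices and P = -6x + 12y:
  (0, 128/3) → P = 512
  (13, 76/3) → P = 226
  (0, 35/6) → P = 70

The binding constraints are x = 0 and 9x - 6y = -35.
Solving simultaneously gives x = 0, y = 35/6.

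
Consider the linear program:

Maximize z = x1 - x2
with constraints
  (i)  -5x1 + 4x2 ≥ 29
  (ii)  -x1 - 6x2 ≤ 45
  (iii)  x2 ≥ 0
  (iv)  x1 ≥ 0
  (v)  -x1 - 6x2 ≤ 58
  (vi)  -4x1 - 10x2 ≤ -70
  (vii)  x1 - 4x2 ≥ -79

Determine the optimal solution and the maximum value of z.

x1 = 0, x2 = 29/4, maximum z = -29/4

Extreme points and z = x1 - x2:
  (0, 29/4) → z = -29/4
  (25/2, 183/8) → z = -83/8
  (0, 79/4) → z = -79/4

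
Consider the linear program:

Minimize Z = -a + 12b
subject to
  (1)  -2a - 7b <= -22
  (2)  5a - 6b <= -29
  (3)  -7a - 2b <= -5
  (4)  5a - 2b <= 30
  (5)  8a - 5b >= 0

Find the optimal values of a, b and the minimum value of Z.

a = 145/23, b = 232/23, minimum Z = 2639/23

The binding constraints are 5a - 6b = -29 and 8a - 5b = 0.
Solving simultaneously gives a = 145/23, b = 232/23.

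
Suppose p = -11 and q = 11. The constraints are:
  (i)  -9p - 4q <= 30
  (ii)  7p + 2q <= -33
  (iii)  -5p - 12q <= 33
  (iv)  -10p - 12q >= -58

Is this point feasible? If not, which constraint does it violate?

Constraint (i): -9p - 4q = 55, which is not ≤ 30. All other constraints are satisfied.

not feasible — violates (i)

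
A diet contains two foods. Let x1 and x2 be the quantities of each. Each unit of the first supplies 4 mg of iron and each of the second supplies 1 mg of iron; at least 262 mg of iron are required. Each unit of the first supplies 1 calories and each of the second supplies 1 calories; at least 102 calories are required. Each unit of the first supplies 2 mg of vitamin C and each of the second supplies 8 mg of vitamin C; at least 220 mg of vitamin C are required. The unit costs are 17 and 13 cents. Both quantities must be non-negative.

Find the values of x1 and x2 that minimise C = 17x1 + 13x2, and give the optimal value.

Extreme points and C = 17x1 + 13x2:
  (0, 262) → C = 3406
  (110, 0) → C = 1870
  (160/3, 146/3) → C = 4618/3
  (298/3, 8/3) → C = 5170/3
The feasible region is unbounded (it extends along (0, 1), (1, 0)), but C strictly increases along every unbounded feasible direction, so there is no improving ray and the minimum is attained at a vertex.

x1 = 160/3, x2 = 146/3, minimum C = 4618/3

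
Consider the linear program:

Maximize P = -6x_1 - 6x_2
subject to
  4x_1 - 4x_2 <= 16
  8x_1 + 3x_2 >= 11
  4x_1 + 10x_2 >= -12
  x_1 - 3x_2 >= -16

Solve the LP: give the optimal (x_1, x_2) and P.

Corner points and P = -6x_1 - 6x_2:
  (23/11, -21/11) → P = -12/11
  (14, 10) → P = -144
  (-5/9, 139/27) → P = -248/9

At the optimal vertex, 4x_1 - 4x_2 = 16 and 8x_1 + 3x_2 = 11.
Solving simultaneously gives x_1 = 23/11, x_2 = -21/11.

x_1 = 23/11, x_2 = -21/11, maximum P = -12/11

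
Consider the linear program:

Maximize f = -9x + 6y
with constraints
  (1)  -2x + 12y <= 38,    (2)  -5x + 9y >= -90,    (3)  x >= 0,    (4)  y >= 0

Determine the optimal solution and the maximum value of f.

x = 0, y = 19/6, maximum f = 19

Corner points and f = -9x + 6y:
  (237/7, 185/21) → f = -1763/7
  (0, 19/6) → f = 19
  (18, 0) → f = -162
  (0, 0) → f = 0

The optimum lies where -2x + 12y = 38 and x = 0.
Solving simultaneously gives x = 0, y = 19/6.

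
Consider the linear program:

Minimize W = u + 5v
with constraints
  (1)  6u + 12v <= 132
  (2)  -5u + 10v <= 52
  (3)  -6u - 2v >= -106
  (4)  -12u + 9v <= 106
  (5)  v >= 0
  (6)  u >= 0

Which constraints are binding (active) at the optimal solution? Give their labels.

(5) and (6)

Feasible corners and W = u + 5v:
  (29/5, 81/10) → W = 463/10
  (84/5, 13/5) → W = 149/5
  (0, 26/5) → W = 26
  (53/3, 0) → W = 53/3
  (0, 0) → W = 0

The minimum is at (0, 0). Substituting into each constraint, equality holds for (5) and (6); the remaining constraints have slack.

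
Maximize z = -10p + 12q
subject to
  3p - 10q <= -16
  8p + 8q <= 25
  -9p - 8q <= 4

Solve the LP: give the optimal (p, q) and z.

Extreme points and z = -10p + 12q:
  (61/52, 203/104) → z = 152/13
  (-28/19, 22/19) → z = 544/19
  (-29, 257/8) → z = 1351/2

At the optimal vertex, 8p + 8q = 25 and -9p - 8q = 4.
Solving simultaneously gives p = -29, q = 257/8.

p = -29, q = 257/8, maximum z = 1351/2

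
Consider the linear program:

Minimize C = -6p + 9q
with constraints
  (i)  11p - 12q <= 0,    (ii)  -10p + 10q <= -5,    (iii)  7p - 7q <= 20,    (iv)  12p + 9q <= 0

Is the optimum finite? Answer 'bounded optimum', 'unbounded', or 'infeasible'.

infeasible

The boundaries 11p - 12q = 0 and -10p + 10q = -5 meet at (6, 11/2), but that point violates 12p + 9q ≤ 0. Every candidate vertex is excluded by some other constraint, so the feasible region is empty.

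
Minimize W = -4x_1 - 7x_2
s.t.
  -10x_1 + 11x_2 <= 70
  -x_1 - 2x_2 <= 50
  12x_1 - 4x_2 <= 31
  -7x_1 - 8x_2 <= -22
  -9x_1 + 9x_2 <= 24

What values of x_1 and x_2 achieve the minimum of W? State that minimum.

x_1 = 125/24, x_2 = 63/8, minimum W = -1823/24

Vertices and W = -4x_1 - 7x_2:
  (84/31, 47/124) → W = -1673/124
  (125/24, 63/8) → W = -1823/24
  (2/45, 122/45) → W = -862/45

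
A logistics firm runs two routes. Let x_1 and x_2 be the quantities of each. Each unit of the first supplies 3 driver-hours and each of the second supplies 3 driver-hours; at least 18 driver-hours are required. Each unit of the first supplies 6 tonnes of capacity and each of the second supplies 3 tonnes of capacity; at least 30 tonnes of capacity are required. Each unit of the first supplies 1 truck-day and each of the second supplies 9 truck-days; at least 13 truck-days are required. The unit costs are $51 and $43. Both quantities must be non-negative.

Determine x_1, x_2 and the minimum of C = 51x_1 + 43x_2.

Feasible corners and C = 51x_1 + 43x_2:
  (0, 10) → C = 430
  (13, 0) → C = 663
  (4, 2) → C = 290
  (41/8, 7/8) → C = 299
The feasible region is unbounded (it extends along (0, 1), (1, 0)), but C strictly increases along every unbounded feasible direction, so there is no improving ray and the minimum is attained at a vertex.

At the optimal vertex, 3x_1 + 3x_2 = 18 and 6x_1 + 3x_2 = 30.
Solving simultaneously gives x_1 = 4, x_2 = 2.

x_1 = 4, x_2 = 2, minimum C = 290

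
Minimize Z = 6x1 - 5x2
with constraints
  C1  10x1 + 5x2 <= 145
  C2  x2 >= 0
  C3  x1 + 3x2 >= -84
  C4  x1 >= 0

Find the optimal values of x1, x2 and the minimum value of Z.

Corner points and Z = 6x1 - 5x2:
  (29/2, 0) → Z = 87
  (0, 29) → Z = -145
  (0, 0) → Z = 0

At the optimal vertex, 10x1 + 5x2 = 145 and x1 = 0.
Solving simultaneously gives x1 = 0, x2 = 29.

x1 = 0, x2 = 29, minimum Z = -145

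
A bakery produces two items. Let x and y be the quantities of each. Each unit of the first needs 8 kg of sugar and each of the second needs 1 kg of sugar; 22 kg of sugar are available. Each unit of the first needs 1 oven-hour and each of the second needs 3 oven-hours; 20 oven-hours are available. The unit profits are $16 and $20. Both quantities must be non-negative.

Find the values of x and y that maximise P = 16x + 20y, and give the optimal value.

The optimum lies where 8x + y = 22 and x + 3y = 20.
Solving simultaneously gives x = 2, y = 6.

x = 2, y = 6, maximum P = 152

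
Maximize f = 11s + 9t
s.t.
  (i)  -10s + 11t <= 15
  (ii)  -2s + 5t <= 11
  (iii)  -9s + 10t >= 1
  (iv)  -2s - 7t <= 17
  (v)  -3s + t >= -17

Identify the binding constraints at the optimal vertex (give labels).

Extreme points and f = 11s + 9t:
  (23/14, 20/7) → f = 613/14
  (-73/23, -35/23) → f = -1118/23
  (21/5, 97/25) → f = 2028/25
  (-177/83, -151/83) → f = -3306/83

The maximum is at (21/5, 97/25). Substituting into each constraint, equality holds for (ii) and (iii); the remaining constraints have slack.

(ii) and (iii)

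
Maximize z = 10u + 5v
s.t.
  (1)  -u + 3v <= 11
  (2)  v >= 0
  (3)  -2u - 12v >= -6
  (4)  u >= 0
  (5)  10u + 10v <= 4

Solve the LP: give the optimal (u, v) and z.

Vertices and z = 10u + 5v:
  (0, 0) → z = 0
  (2/5, 0) → z = 4
  (0, 2/5) → z = 2

The binding constraints are v = 0 and 10u + 10v = 4.
Solving simultaneously gives u = 2/5, v = 0.

u = 2/5, v = 0, maximum z = 4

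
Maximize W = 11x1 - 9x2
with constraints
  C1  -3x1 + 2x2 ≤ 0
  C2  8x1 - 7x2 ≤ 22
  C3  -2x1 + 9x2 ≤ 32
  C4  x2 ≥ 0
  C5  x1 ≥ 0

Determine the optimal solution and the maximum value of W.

Feasible corners and W = 11x1 - 9x2:
  (64/23, 96/23) → W = -160/23
  (0, 0) → W = 0
  (211/29, 150/29) → W = 971/29
  (11/4, 0) → W = 121/4

x1 = 211/29, x2 = 150/29, maximum W = 971/29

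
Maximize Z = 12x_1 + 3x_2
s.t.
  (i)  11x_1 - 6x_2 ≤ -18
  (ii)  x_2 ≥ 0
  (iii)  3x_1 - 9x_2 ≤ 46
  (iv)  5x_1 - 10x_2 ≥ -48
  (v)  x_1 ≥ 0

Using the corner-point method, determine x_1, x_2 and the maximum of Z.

Feasible corners and Z = 12x_1 + 3x_2:
  (27/20, 219/40) → Z = 261/8
  (0, 3) → Z = 9
  (0, 24/5) → Z = 72/5

x_1 = 27/20, x_2 = 219/40, maximum Z = 261/8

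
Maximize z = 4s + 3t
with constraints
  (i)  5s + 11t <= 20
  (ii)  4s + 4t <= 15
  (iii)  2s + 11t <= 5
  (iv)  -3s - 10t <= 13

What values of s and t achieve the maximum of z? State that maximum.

s = 101/14, t = -97/28, maximum z = 517/28

Vertices and z = 4s + 3t:
  (145/36, -5/18) → z = 275/18
  (101/14, -97/28) → z = 517/28
  (-193/13, 41/13) → z = -649/13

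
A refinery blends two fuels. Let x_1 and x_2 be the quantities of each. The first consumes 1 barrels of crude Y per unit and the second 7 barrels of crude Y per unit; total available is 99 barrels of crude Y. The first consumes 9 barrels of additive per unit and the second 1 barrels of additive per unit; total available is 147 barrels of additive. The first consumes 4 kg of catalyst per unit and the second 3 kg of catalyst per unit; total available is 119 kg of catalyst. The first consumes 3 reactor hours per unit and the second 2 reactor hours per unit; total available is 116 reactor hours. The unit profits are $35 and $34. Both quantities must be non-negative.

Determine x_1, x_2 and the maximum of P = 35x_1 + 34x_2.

x_1 = 15, x_2 = 12, maximum P = 933

Vertices and P = 35x_1 + 34x_2:
  (0, 0) → P = 0
  (0, 99/7) → P = 3366/7
  (49/3, 0) → P = 1715/3
  (15, 12) → P = 933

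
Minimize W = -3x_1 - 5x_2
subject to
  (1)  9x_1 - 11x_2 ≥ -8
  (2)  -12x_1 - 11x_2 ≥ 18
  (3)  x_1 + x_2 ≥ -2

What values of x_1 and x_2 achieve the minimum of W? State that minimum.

Extreme points and W = -3x_1 - 5x_2:
  (-26/21, -2/7) → W = 36/7
  (-3/2, -1/2) → W = 7
  (4, -6) → W = 18

The binding constraints are 9x_1 - 11x_2 = -8 and -12x_1 - 11x_2 = 18.
Solving simultaneously gives x_1 = -26/21, x_2 = -2/7.

x_1 = -26/21, x_2 = -2/7, minimum W = 36/7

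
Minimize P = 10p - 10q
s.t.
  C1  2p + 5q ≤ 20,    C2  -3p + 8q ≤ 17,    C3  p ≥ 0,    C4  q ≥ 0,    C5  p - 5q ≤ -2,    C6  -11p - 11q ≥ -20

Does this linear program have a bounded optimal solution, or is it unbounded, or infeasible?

Vertices and P = 10p - 10q:
  (0, 2/5) → P = -4
  (0, 20/11) → P = -200/11
  (13/11, 7/11) → P = 60/11
The feasible region has finitely many vertices and no improving ray; the minimum is -200/11 at (0, 20/11).

bounded optimum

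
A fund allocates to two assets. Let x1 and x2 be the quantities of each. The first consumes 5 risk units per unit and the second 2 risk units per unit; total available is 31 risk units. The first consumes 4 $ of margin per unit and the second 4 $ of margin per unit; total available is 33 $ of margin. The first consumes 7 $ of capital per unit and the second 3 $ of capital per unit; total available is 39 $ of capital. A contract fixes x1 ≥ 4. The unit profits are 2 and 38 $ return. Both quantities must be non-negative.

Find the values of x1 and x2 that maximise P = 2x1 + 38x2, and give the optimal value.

x1 = 4, x2 = 11/3, maximum P = 442/3

Extreme points and P = 2x1 + 38x2:
  (39/7, 0) → P = 78/7
  (4, 0) → P = 8
  (4, 11/3) → P = 442/3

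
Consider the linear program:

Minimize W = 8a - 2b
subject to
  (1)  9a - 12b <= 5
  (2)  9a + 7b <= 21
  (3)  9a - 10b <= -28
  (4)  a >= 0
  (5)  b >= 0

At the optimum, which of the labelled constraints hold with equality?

Extreme points and W = 8a - 2b:
  (14/153, 49/17) → W = -770/153
  (0, 3) → W = -6
  (0, 14/5) → W = -28/5

The minimum is at (0, 3). Substituting into each constraint, equality holds for (2) and (4); the remaining constraints have slack.

(2) and (4)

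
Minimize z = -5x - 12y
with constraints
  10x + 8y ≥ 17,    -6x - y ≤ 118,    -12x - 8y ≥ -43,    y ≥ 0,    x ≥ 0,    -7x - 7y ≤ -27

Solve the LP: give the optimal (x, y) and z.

x = 0, y = 43/8, minimum z = -129/2

Extreme points and z = -5x - 12y:
  (0, 43/8) → z = -129/2
  (85/28, 23/28) → z = -701/28
  (0, 27/7) → z = -324/7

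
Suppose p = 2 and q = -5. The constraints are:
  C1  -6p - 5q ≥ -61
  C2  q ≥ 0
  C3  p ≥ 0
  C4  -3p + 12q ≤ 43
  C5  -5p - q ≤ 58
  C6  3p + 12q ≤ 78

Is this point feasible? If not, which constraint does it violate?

Constraint C2: q = -5, which is not ≥ 0. All other constraints are satisfied.

not feasible — violates C2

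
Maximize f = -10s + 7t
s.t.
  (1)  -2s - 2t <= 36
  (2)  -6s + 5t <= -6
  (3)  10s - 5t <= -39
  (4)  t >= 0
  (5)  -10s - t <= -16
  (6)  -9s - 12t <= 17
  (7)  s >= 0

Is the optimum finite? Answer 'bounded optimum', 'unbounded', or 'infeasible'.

infeasible

The boundaries -6s + 5t = -6 and -10s - t = -16 meet at (43/28, 9/14), but that point violates 10s - 5t ≤ -39. Every candidate vertex is excluded by some other constraint, so the feasible region is empty.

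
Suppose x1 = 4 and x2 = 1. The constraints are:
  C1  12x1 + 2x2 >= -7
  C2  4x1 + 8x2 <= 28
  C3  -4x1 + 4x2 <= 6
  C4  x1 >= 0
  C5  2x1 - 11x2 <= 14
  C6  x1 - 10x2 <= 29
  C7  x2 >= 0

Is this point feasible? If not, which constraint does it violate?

C1: 50 ≥ -7 ✓
C2: 24 ≤ 28 ✓
C3: -12 ≤ 6 ✓
C4: 4 ≥ 0 ✓
C5: -3 ≤ 14 ✓
C6: -6 ≤ 29 ✓
C7: 1 ≥ 0 ✓

feasible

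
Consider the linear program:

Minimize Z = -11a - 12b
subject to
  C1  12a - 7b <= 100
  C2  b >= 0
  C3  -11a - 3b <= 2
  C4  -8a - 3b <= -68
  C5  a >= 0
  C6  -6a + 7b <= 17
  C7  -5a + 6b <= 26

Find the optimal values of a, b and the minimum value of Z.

a = 39/2, b = 134/7, minimum Z = -6219/14

Extreme points and Z = -11a - 12b:
  (194/23, 4/23) → Z = -2182/23
  (39/2, 134/7) → Z = -6219/14
  (425/74, 272/37) → Z = -11203/74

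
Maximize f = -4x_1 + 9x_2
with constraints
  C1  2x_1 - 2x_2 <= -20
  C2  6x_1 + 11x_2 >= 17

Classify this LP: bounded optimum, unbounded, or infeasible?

unbounded

From the feasible point (-93/17, 77/17), moving in the direction (-11, 6) keeps every constraint satisfied while f increases without bound.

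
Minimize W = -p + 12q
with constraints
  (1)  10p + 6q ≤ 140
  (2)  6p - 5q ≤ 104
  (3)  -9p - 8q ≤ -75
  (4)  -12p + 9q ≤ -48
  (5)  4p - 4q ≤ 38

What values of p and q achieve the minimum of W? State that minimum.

Vertices and W = -p + 12q:
  (86/9, 200/27) → W = 238/3
  (197/16, 45/16) → W = 343/16
  (353/59, 156/59) → W = 1519/59
  (151/17, -21/34) → W = -277/17

p = 151/17, q = -21/34, minimum W = -277/17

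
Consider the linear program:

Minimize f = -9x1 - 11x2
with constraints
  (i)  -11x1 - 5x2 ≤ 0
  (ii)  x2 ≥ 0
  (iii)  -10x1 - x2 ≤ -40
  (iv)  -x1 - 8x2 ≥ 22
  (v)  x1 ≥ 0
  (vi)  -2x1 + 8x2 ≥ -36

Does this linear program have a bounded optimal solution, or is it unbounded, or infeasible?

infeasible

The boundaries x2 = 0 and -10x1 - x2 = -40 meet at (4, 0), but that point violates -x1 - 8x2 ≥ 22. Every candidate vertex is excluded by some other constraint, so the feasible region is empty.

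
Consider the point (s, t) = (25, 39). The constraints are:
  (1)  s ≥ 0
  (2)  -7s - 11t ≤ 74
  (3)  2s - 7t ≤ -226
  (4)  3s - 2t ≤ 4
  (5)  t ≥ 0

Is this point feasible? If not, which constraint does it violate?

Constraint (3): 2s - 7t = -223, which is not ≤ -226. All other constraints are satisfied.

not feasible — violates (3)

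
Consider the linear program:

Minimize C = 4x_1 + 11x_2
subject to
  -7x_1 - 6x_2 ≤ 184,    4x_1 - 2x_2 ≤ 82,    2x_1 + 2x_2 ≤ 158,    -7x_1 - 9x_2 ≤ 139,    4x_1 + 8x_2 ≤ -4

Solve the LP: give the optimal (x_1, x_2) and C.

x_1 = 46/5, x_2 = -113/5, minimum C = -1059/5

Vertices and C = 4x_1 + 11x_2:
  (-274/7, 15) → C = 59/7
  (-181/4, 177/8) → C = 499/8
  (46/5, -113/5) → C = -1059/5
  (81/5, -43/5) → C = -149/5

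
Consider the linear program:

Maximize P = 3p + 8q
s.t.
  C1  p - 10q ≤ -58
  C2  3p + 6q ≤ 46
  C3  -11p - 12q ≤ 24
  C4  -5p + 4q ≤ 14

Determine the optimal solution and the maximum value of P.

p = 50/21, q = 136/21, maximum P = 1238/21

Corner points and P = 3p + 8q:
  (28/9, 55/9) → P = 524/9
  (2, 6) → P = 54
  (50/21, 136/21) → P = 1238/21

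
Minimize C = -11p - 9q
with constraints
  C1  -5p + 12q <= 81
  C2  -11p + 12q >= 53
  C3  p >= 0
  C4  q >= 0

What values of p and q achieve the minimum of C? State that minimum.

p = 14/3, q = 313/36, minimum C = -1555/12

Extreme points and C = -11p - 9q:
  (14/3, 313/36) → C = -1555/12
  (0, 27/4) → C = -243/4
  (0, 53/12) → C = -159/4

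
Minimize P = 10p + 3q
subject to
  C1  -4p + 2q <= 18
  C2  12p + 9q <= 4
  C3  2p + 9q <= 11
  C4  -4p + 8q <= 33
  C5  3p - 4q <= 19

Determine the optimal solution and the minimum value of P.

p = -11, q = -13, minimum P = -149

Vertices and P = 10p + 3q:
  (-7/2, 2) → P = -29
  (-11, -13) → P = -149
  (-7/10, 62/45) → P = -43/15
  (187/75, -72/25) → P = 1222/75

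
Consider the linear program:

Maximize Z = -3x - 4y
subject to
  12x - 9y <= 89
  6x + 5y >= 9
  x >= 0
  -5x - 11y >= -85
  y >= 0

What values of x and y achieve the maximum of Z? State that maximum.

x = 3/2, y = 0, maximum Z = -9/2

Extreme points and Z = -3x - 4y:
  (1744/177, 575/177) → Z = -7532/177
  (89/12, 0) → Z = -89/4
  (0, 9/5) → Z = -36/5
  (3/2, 0) → Z = -9/2
  (0, 85/11) → Z = -340/11

The binding constraints are 6x + 5y = 9 and y = 0.
Solving simultaneously gives x = 3/2, y = 0.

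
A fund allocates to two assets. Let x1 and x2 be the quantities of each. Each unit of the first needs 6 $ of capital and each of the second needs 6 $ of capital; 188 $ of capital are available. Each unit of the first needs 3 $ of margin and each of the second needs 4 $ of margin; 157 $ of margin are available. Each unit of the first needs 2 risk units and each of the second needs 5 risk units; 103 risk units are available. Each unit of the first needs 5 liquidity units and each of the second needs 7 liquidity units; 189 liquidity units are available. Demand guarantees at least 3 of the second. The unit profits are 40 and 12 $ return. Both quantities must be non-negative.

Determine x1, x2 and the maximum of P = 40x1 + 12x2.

x1 = 85/3, x2 = 3, maximum P = 3508/3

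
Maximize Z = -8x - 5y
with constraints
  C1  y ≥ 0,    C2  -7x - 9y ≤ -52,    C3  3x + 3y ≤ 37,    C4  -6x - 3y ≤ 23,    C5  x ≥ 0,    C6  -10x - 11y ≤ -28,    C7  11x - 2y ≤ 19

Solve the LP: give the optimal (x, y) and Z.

The optimum lies where -7x - 9y = -52 and x = 0.
Solving simultaneously gives x = 0, y = 52/9.

x = 0, y = 52/9, maximum Z = -260/9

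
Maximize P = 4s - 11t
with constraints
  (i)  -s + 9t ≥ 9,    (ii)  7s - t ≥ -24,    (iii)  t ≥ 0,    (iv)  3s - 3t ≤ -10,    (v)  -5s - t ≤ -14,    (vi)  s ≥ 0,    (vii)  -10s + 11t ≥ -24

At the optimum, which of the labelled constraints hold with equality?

(iv) and (v)

Extreme points and P = 4s - 11t:
  (0, 24) → P = -264
  (16/9, 46/9) → P = -442/9
  (0, 14) → P = -154
The feasible region is unbounded (it extends along (1, 7), (1, 1)), but P strictly decreases along every unbounded feasible direction, so there is no improving ray and the maximum is attained at a vertex.

The maximum is at (16/9, 46/9). Substituting into each constraint, equality holds for (iv) and (v); the remaining constraints have slack.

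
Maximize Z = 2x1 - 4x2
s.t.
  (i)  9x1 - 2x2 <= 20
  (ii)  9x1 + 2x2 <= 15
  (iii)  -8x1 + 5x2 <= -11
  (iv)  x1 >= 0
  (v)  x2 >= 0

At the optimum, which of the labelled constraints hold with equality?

Vertices and Z = 2x1 - 4x2:
  (97/61, 21/61) → Z = 110/61
  (5/3, 0) → Z = 10/3
  (11/8, 0) → Z = 11/4

The maximum is at (5/3, 0). Substituting into each constraint, equality holds for (ii) and (v); the remaining constraints have slack.

(ii) and (v)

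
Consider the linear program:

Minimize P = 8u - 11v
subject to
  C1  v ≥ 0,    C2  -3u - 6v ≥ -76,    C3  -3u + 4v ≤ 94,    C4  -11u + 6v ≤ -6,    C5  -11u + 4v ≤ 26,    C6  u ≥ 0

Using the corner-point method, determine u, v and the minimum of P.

u = 41/7, v = 409/42, minimum P = -2531/42

Corner points and P = 8u - 11v:
  (76/3, 0) → P = 608/3
  (6/11, 0) → P = 48/11
  (41/7, 409/42) → P = -2531/42

At the optimal vertex, -3u - 6v = -76 and -11u + 6v = -6.
Solving simultaneously gives u = 41/7, v = 409/42.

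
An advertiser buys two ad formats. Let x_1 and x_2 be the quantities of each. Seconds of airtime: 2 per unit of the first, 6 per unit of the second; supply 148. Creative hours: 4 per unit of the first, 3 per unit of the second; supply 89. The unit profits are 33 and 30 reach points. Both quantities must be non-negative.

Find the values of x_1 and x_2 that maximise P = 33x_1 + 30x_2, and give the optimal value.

x_1 = 5, x_2 = 23, maximum P = 855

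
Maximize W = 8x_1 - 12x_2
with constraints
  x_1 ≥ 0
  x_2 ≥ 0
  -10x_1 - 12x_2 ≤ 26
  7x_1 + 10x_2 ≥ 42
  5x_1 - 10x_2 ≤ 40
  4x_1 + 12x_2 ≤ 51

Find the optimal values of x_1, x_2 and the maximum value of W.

Corner points and W = 8x_1 - 12x_2:
  (0, 21/5) → W = -252/5
  (0, 17/4) → W = -51
  (6, 0) → W = 48
  (8, 0) → W = 64
  (99/10, 19/20) → W = 339/5

At the optimal vertex, 5x_1 - 10x_2 = 40 and 4x_1 + 12x_2 = 51.
Solving simultaneously gives x_1 = 99/10, x_2 = 19/20.

x_1 = 99/10, x_2 = 19/20, maximum W = 339/5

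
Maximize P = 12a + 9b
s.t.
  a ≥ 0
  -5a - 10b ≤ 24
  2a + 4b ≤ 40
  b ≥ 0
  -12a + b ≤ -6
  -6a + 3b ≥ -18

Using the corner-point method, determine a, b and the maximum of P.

a = 32/5, b = 34/5, maximum P = 138

The optimum lies where 2a + 4b = 40 and -6a + 3b = -18.
Solving simultaneously gives a = 32/5, b = 34/5.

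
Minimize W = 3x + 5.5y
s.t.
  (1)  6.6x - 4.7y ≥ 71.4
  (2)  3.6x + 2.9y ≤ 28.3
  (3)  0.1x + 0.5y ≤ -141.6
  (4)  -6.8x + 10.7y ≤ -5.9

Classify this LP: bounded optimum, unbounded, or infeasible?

unbounded

From the feasible point (-62982/377, -94170/377), moving in the direction (2.9, -3.6) keeps every constraint satisfied while W decreases without bound.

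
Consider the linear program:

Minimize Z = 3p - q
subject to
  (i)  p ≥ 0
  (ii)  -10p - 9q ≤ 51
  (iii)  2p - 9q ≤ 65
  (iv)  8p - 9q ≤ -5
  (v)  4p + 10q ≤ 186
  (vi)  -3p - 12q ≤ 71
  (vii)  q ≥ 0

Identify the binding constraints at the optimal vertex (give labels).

Corner points and Z = 3p - q:
  (0, 5/9) → Z = -5/9
  (0, 93/5) → Z = -93/5
  (14, 13) → Z = 29

The minimum is at (0, 93/5). Substituting into each constraint, equality holds for (i) and (v); the remaining constraints have slack.

(i) and (v)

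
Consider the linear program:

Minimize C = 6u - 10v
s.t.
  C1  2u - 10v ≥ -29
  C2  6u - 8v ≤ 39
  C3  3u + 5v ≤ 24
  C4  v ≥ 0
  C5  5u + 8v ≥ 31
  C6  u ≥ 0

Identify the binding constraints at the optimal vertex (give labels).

C1 and C5

Vertices and C = 6u - 10v:
  (19/8, 27/8) → C = -39/2
  (13/11, 69/22) → C = -267/11
  (43/6, 1/2) → C = 38
  (13/2, 0) → C = 39
  (31/5, 0) → C = 186/5

The minimum is at (13/11, 69/22). Substituting into each constraint, equality holds for C1 and C5; the remaining constraints have slack.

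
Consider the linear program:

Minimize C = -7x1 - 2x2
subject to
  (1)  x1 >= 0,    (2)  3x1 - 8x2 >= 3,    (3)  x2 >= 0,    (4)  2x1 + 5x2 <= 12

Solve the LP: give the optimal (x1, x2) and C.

x1 = 6, x2 = 0, minimum C = -42

Vertices and C = -7x1 - 2x2:
  (1, 0) → C = -7
  (111/31, 30/31) → C = -27
  (6, 0) → C = -42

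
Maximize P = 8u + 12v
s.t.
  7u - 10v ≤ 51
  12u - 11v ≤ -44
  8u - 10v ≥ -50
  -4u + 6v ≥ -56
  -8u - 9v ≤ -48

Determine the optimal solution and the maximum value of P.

Vertices and P = 8u + 12v:
  (55/16, 31/4) → P = 241/2
  (33/49, 232/49) → P = 3048/49
  (15/76, 98/19) → P = 1206/19

The binding constraints are 12u - 11v = -44 and 8u - 10v = -50.
Solving simultaneously gives u = 55/16, v = 31/4.

u = 55/16, v = 31/4, maximum P = 241/2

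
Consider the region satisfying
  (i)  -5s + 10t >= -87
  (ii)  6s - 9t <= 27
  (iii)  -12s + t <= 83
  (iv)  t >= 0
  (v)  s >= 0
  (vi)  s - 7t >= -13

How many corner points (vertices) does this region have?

Of the 15 pairwise boundary intersections, those satisfying every inequality are:
  (9/2, 0)
  (102/11, 35/11)
  (0, 0)
  (0, 13/7)

4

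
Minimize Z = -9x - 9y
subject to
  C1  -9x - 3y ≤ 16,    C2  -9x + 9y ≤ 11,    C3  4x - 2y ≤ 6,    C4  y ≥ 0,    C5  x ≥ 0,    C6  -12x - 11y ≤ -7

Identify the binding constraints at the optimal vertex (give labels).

C2 and C3

Vertices and Z = -9x - 9y:
  (38/9, 49/9) → Z = -87
  (0, 11/9) → Z = -11
  (3/2, 0) → Z = -27/2
  (7/12, 0) → Z = -21/4
  (0, 7/11) → Z = -63/11

The minimum is at (38/9, 49/9). Substituting into each constraint, equality holds for C2 and C3; the remaining constraints have slack.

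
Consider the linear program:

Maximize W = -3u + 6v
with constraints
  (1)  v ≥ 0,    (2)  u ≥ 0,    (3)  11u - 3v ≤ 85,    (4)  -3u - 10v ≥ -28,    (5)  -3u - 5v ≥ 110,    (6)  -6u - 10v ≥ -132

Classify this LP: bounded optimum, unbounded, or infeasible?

The boundaries v = 0 and u = 0 meet at (0, 0), but that point violates -3u - 5v ≥ 110. Every candidate vertex is excluded by some other constraint, so the feasible region is empty.

infeasible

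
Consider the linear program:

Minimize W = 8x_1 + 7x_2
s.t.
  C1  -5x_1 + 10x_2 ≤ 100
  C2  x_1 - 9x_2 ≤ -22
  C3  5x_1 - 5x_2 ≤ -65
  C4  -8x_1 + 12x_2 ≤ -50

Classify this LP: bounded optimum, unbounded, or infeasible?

infeasible

The boundaries -5x_1 + 10x_2 = 100 and x_1 - 9x_2 = -22 meet at (-136/7, 2/7), but that point violates -8x_1 + 12x_2 ≤ -50. Every candidate vertex is excluded by some other constraint, so the feasible region is empty.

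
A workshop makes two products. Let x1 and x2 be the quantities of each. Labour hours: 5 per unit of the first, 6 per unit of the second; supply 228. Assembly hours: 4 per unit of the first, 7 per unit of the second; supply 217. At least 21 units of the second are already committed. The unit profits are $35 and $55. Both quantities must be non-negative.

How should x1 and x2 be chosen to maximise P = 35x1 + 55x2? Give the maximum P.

x1 = 35/2, x2 = 21, maximum P = 3535/2

Vertices and P = 35x1 + 55x2:
  (0, 31) → P = 1705
  (0, 21) → P = 1155
  (35/2, 21) → P = 3535/2

The optimum lies where 4x1 + 7x2 = 217 and x2 = 21.
Solving simultaneously gives x1 = 35/2, x2 = 21.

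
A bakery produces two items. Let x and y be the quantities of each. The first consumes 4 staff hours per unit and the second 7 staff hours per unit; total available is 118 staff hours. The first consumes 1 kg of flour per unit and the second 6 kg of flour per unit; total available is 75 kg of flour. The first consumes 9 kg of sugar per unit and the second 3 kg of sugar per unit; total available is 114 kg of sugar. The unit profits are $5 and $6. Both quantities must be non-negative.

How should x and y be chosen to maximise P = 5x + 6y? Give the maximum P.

Vertices and P = 5x + 6y:
  (0, 0) → P = 0
  (0, 25/2) → P = 75
  (38/3, 0) → P = 190/3
  (9, 11) → P = 111

At the optimal vertex, x + 6y = 75 and 9x + 3y = 114.
Solving simultaneously gives x = 9, y = 11.

x = 9, y = 11, maximum P = 111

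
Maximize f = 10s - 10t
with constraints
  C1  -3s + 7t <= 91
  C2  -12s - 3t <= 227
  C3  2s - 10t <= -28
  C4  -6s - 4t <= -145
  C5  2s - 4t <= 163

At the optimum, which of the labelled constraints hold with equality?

Extreme points and f = 10s - 10t:
  (217/18, 109/6) → f = -550/9
  (1505/2, 671/2) → f = 4170
  (669/34, 229/34) → f = 2200/17
  (871/6, 191/6) → f = 3400/3

The maximum is at (1505/2, 671/2). Substituting into each constraint, equality holds for C1 and C5; the remaining constraints have slack.

C1 and C5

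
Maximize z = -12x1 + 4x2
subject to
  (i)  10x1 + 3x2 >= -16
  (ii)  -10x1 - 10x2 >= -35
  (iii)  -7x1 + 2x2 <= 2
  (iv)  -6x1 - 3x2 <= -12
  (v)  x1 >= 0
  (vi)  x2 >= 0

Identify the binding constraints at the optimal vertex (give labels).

Vertices and z = -12x1 + 4x2:
  (5/9, 53/18) → z = 46/9
  (7/2, 0) → z = -42
  (6/11, 32/11) → z = 56/11
  (2, 0) → z = -24

The maximum is at (5/9, 53/18). Substituting into each constraint, equality holds for (ii) and (iii); the remaining constraints have slack.

(ii) and (iii)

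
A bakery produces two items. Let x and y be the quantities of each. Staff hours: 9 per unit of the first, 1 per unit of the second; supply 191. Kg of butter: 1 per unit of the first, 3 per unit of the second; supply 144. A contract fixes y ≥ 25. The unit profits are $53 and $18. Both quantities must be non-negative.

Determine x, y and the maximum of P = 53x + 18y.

Corner points and P = 53x + 18y:
  (0, 48) → P = 864
  (0, 25) → P = 450
  (33/2, 85/2) → P = 3279/2
  (166/9, 25) → P = 12848/9

At the optimal vertex, 9x + y = 191 and x + 3y = 144.
Solving simultaneously gives x = 33/2, y = 85/2.

x = 33/2, y = 85/2, maximum P = 3279/2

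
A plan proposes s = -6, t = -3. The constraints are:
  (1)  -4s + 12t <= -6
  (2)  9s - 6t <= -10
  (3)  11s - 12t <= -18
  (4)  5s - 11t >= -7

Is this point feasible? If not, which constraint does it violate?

feasible

(1): -12 ≤ -6 ✓
(2): -36 ≤ -10 ✓
(3): -30 ≤ -18 ✓
(4): 3 ≥ -7 ✓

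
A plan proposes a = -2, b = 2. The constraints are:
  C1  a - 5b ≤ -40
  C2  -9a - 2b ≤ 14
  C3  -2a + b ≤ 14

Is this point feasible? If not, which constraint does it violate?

Constraint C1: a - 5b = -12, which is not ≤ -40. All other constraints are satisfied.

not feasible — violates C1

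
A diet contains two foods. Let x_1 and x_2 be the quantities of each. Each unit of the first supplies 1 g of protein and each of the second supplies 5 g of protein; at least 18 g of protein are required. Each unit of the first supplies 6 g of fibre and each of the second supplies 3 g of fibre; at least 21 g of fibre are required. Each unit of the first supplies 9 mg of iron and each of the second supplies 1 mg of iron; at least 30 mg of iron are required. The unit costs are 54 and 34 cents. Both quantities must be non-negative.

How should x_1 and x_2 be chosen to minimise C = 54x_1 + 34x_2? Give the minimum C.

x_1 = 3, x_2 = 3, minimum C = 264

Vertices and C = 54x_1 + 34x_2:
  (0, 30) → C = 1020
  (18, 0) → C = 972
  (3, 3) → C = 264
The feasible region is unbounded (it extends along (0, 1), (1, 0)), but C strictly increases along every unbounded feasible direction, so there is no improving ray and the minimum is attained at a vertex.

The optimum lies where x_1 + 5x_2 = 18 and 9x_1 + x_2 = 30.
Solving simultaneously gives x_1 = 3, x_2 = 3.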